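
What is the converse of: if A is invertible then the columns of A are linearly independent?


The converse of (P → Q) is (Q → P). It is not in general equivalent to the original.
Here P = 'A is invertible' and Q = 'the columns of A are linearly independent'.

If the columns of A are linearly independent, then A is invertible.


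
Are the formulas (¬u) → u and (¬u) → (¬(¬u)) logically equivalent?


Compare truth tables:
u | φ | ψ
---------
F | F | F
T | T | T
The columns φ and ψ agree on every row.

Yes, they are logically equivalent.


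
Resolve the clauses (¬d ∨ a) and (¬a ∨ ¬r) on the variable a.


The clauses contain complementary literals a and ¬a.
Resolution eliminates this pair and disjoins the remaining literals (merging duplicates).

(¬d ∨ ¬r)


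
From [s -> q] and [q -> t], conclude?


Hypothetical syllogism: from (P → Q) and (Q → R), infer (P → R).
Chain the two implications through the shared middle term 'q'.

s -> t


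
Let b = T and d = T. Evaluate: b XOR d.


Exclusive or is true when exactly one operand is true.
Substitute: b=T, d=T.
T XOR T evaluates to F.

F


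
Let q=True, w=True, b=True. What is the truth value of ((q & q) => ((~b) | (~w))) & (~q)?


Substitute q=True, w=True, b=True:
q & q = True & True = True
~b = False
~w = False
(~b) | (~w) = False | False = False
(q & q) => ((~b) | (~w)) = True => False = False
~q = False
((q & q) => ((~b) | (~w))) & (~q) = False & False = False

False


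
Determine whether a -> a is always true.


Build the truth table over {a}:
a | φ
-----
F | T
T | T
Every row evaluates to true.

Yes, it is a tautology.


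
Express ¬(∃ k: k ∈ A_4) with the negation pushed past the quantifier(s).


¬(∀ x: φ) = ∃ x: ¬φ, and ¬(∃ x: φ) = ∀ x: ¬φ.
Apply to the existential statement.

∀ k: ¬(k ∈ A_4)


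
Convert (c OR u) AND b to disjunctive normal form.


Step 1: Distribute ∧ over ∨: (c ∨ u) ∧ b = (c ∧ b) ∨ (u ∧ b).

(c AND b) OR (u AND b)


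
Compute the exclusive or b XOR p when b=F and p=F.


Exclusive or is true when exactly one operand is true.
Substitute: b=F, p=F.
F XOR F evaluates to F.

F


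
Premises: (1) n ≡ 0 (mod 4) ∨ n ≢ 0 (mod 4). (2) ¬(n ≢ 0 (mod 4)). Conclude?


Disjunctive syllogism: from (P ∨ Q) and ¬P, infer Q.
One disjunct, 'n ≢ 0 (mod 4)', is ruled out; the other must hold.

n ≡ 0 (mod 4)


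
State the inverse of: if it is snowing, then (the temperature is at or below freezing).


The inverse of (P → Q) is (¬P → ¬Q). It is equivalent to the converse, not to the original.
Here P = 'it is snowing' and Q = '(the temperature is at or below freezing)'.

If not (it is snowing), then not ((the temperature is at or below freezing)).


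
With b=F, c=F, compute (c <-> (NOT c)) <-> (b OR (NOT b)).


Substitute b=F, c=F:
NOT c = T
c <-> (NOT c) = F <-> T = F
NOT b = T
b OR (NOT b) = F OR T = T
(c <-> (NOT c)) <-> (b OR (NOT b)) = F <-> T = F

F


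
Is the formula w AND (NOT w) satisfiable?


Check all 2 assignments over {w}:
w | φ
-----
F | F
T | F
No assignment makes the formula true.

Unsatisfiable.


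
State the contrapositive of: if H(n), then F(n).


The contrapositive of (P → Q) is (¬Q → ¬P); it is logically equivalent to the original.
Here P = 'H(n)' and Q = 'F(n)'.

If not (F(n)), then not (H(n)).


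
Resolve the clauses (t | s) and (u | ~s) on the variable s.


The clauses contain complementary literals s and ~s.
Resolution eliminates this pair and disjoins the remaining literals (merging duplicates).

(t | u)


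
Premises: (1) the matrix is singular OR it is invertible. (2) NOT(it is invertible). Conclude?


Disjunctive syllogism: from (P ∨ Q) and ¬P, infer Q.
One disjunct, 'it is invertible', is ruled out; the other must hold.

the matrix is singular


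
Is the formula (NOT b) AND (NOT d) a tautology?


Build the truth table over {b, d}:
b | d | φ
---------
F | F | T
T | F | F
F | T | F
T | T | F
Counterexample at row 2: with b=T, d=F, the formula is F.

No, it is not a tautology.


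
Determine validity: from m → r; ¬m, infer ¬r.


This is denying the antecedent (fallacy). There exist truth assignments where the premises are all true but the conclusion is false.

Invalid.


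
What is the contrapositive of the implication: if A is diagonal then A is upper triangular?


The contrapositive of (P → Q) is (¬Q → ¬P); it is logically equivalent to the original.
Here P = 'A is diagonal' and Q = 'A is upper triangular'.

If not (A is upper triangular), then not (A is diagonal).


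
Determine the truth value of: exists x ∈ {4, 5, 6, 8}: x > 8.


Evaluate the predicate on each element: 4:False, 5:False, 6:False, 8:False.
No element satisfies the predicate.

False


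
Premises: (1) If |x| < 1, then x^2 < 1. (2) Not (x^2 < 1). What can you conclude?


Modus tollens: from (P → Q) and ¬Q, infer ¬P.
Q = 'x^2 < 1' is denied; since P → Q, P must also fail.

Not (|x| < 1).


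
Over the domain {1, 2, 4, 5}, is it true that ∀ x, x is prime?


Evaluate the predicate on each element: 1:F, 2:T, 4:F, 5:T.
Counterexample x = 1 fails the predicate.

F


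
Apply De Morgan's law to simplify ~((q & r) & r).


De Morgan: the negation of a conjunction is the disjunction of the negations.
Distribute ~ across &, flipping it to |, and negate each literal.

((~q) | (~r)) | (~r)


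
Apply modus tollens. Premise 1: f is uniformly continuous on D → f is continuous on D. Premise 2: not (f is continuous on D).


Modus tollens: from (P → Q) and ¬Q, infer ¬P.
Q = 'f is continuous on D' is denied; since P → Q, P must also fail.

Not (f is uniformly continuous on D).


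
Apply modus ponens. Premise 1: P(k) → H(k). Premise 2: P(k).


Modus ponens: from (P → Q) and P, infer Q.
P = 'P(k)' is asserted, and P → Q holds, so Q follows.

H(k).


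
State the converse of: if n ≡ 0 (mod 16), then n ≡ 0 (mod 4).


The converse of (P → Q) is (Q → P). It is not in general equivalent to the original.
Here P = 'n ≡ 0 (mod 16)' and Q = 'n ≡ 0 (mod 4)'.

If n ≡ 0 (mod 4), then n ≡ 0 (mod 16).


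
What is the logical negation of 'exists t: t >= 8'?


¬(forall x: φ) = exists x: ¬φ, and ¬(exists x: φ) = forall x: ¬φ.
Apply to the existential statement.

forall t: ~(t >= 8)


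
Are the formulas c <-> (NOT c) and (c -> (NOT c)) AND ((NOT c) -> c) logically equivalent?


Compare truth tables:
c | φ | ψ
---------
F | F | F
T | F | F
The columns φ and ψ agree on every row.

Yes, they are logically equivalent.


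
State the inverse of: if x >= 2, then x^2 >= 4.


The inverse of (P → Q) is (¬P → ¬Q). It is equivalent to the converse, not to the original.
Here P = 'x >= 2' and Q = 'x^2 >= 4'.

If not (x >= 2), then not (x^2 >= 4).


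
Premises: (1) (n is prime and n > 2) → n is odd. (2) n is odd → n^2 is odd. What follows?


Hypothetical syllogism: from (P → Q) and (Q → R), infer (P → R).
Chain the two implications through the shared middle term 'n is odd'.

(n is prime and n > 2) → n^2 is odd


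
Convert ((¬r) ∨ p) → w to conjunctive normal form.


Step 1: Rewrite as ¬((¬r) ∨ p) ∨ w = (¬(¬r) ∧ ¬p) ∨ w.
Step 2: Distribute ∨ over ∧.
Step 3: Eliminate any double negations (¬¬X = X).

(r ∨ w) ∧ ((¬p) ∨ w)


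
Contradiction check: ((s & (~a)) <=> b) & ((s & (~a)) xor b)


Truth table over {a, b, s}:
a | b | s | φ
-------------
False | False | False | False
True | False | False | False
False | True | False | False
True | True | False | False
False | False | True | False
True | False | True | False
False | True | True | False
True | True | True | False
Every row is false.

Yes, it is a contradiction.


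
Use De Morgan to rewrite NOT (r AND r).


De Morgan: the negation of a conjunction is the disjunction of the negations.
Distribute NOT across AND, flipping it to OR, and negate each literal.

(NOT r) OR (NOT r)


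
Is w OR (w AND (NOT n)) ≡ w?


Compare truth tables:
n | w | φ | ψ
-------------
F | F | F | F
T | F | F | F
F | T | T | T
T | T | T | T
The columns φ and ψ agree on every row.

Yes, they are logically equivalent.


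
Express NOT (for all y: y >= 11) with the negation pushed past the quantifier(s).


¬(for all x: φ) = there exists x: ¬φ, and ¬(there exists x: φ) = for all x: ¬φ.
Apply to the universal statement.

there exists y: NOT(y >= 11)


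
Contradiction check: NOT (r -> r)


Truth table over {r}:
r | φ
-----
F | F
T | F
Every row is false.

Yes, it is a contradiction.


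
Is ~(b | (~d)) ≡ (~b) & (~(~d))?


Compare truth tables:
b | d | φ | ψ
-------------
False | False | False | False
True | False | False | False
False | True | True | True
True | True | False | False
The columns φ and ψ agree on every row.

Yes, they are logically equivalent.


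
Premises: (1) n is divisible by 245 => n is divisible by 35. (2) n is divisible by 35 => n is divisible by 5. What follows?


Hypothetical syllogism: from (P → Q) and (Q → R), infer (P → R).
Chain the two implications through the shared middle term 'n is divisible by 35'.

n is divisible by 245 => n is divisible by 5


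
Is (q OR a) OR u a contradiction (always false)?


Truth table over {a, q, u}:
a | q | u | φ
-------------
F | F | F | F
T | F | F | T
F | T | F | T
T | T | F | T
F | F | T | T
T | F | T | T
F | T | T | T
T | T | T | T
Satisfying assignment at row 2: a=T, q=F, u=F gives T.

No, it is not a contradiction.


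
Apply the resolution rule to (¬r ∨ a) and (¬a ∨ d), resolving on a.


The clauses contain complementary literals a and ¬a.
Resolution eliminates this pair and disjoins the remaining literals (merging duplicates).

(¬r ∨ d)


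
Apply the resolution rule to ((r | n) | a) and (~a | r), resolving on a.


The clauses contain complementary literals a and ~a.
Resolution eliminates this pair and disjoins the remaining literals (merging duplicates).

(r | n)


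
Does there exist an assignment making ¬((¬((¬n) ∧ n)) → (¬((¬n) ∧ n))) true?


Check all 2 assignments over {n}:
n | φ
-----
F | F
T | F
No assignment makes the formula true.

Unsatisfiable.


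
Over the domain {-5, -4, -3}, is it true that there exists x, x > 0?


Evaluate the predicate on each element: -5:F, -4:F, -3:F.
No element satisfies the predicate.

F


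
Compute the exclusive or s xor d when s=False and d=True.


Exclusive or is true when exactly one operand is true.
Substitute: s=False, d=True.
False xor True evaluates to True.

True


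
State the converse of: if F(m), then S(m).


The converse of (P → Q) is (Q → P). It is not in general equivalent to the original.
Here P = 'F(m)' and Q = 'S(m)'.

If S(m), then F(m).


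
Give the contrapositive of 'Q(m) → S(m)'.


The contrapositive of (P → Q) is (¬Q → ¬P); it is logically equivalent to the original.
Here P = 'Q(m)' and Q = 'S(m)'.

If not (S(m)), then not (Q(m)).


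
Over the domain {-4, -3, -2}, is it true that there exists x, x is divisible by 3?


Evaluate the predicate on each element: -4:F, -3:T, -2:F.
Witness x = -3 satisfies the predicate.

T


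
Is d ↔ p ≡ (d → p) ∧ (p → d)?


Compare truth tables:
d | p | φ | ψ
-------------
F | F | T | T
T | F | F | F
F | T | F | F
T | T | T | T
The columns φ and ψ agree on every row.

Yes, they are logically equivalent.


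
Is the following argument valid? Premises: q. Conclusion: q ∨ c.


This matches the form of disjunction introduction: the conclusion follows in every model of the premises.

Valid.


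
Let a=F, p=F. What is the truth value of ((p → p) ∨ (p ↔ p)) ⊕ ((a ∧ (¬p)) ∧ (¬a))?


Substitute a=F, p=F:
p → p = F → F = T
p ↔ p = F ↔ F = T
(p → p) ∨ (p ↔ p) = T ∨ T = T
¬p = T
a ∧ (¬p) = F ∧ T = F
¬a = T
(a ∧ (¬p)) ∧ (¬a) = F ∧ T = F
((p → p) ∨ (p ↔ p)) ⊕ ((a ∧ (¬p)) ∧ (¬a)) = T ⊕ F = T

T


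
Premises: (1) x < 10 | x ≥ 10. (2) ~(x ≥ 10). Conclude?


Disjunctive syllogism: from (P ∨ Q) and ¬P, infer Q.
One disjunct, 'x ≥ 10', is ruled out; the other must hold.

x < 10


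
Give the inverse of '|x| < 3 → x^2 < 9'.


The inverse of (P → Q) is (¬P → ¬Q). It is equivalent to the converse, not to the original.
Here P = '|x| < 3' and Q = 'x^2 < 9'.

If not (|x| < 3), then not (x^2 < 9).


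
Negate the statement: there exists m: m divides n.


¬(for all x: φ) = there exists x: ¬φ, and ¬(there exists x: φ) = for all x: ¬φ.
Apply to the existential statement.

for all m: NOT(m divides n)


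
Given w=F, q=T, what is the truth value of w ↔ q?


Biconditional is true when both operands have the same truth value.
Substitute: w=F, q=T.
F ↔ T evaluates to F.

F


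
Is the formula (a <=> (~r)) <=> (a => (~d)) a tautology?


Build the truth table over {a, d, r}:
a | d | r | φ
-------------
False | False | False | False
True | False | False | True
False | True | False | False
True | True | False | False
False | False | True | True
True | False | True | False
False | True | True | True
True | True | True | True
Counterexample at row 1: with a=False, d=False, r=False, the formula is False.

No, it is not a tautology.


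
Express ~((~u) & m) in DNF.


Step 1: Apply De Morgan: ¬((¬u) ∧ m) = ¬(¬u) ∨ ¬m.
Step 2: Eliminate any double negations (¬¬X = X).

u | (~m)


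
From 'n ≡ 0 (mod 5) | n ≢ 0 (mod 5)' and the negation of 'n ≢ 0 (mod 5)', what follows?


Disjunctive syllogism: from (P ∨ Q) and ¬P, infer Q.
One disjunct, 'n ≢ 0 (mod 5)', is ruled out; the other must hold.

n ≡ 0 (mod 5)


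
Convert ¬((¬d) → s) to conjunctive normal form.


Step 1: Rewrite (¬d) → s as ¬(¬d) ∨ s.
Step 2: Negate: ¬(¬(¬d) ∨ s) = (¬d) ∧ ¬s (De Morgan + double negation).

(¬d) ∧ (¬s)


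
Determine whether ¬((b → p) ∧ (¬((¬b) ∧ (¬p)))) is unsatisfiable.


Truth table over {b, p}:
b | p | φ
---------
F | F | T
T | F | T
F | T | F
T | T | F
Satisfying assignment at row 1: b=F, p=F gives T.

No, it is not a contradiction.


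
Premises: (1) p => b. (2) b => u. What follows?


Hypothetical syllogism: from (P → Q) and (Q → R), infer (P → R).
Chain the two implications through the shared middle term 'b'.

p => u


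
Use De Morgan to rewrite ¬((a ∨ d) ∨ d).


De Morgan: the negation of a disjunction is the conjunction of the negations.
Distribute ¬ across ∨, flipping it to ∧, and negate each literal.

((¬a) ∧ (¬d)) ∧ (¬d)


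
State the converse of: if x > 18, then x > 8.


The converse of (P → Q) is (Q → P). It is not in general equivalent to the original.
Here P = 'x > 18' and Q = 'x > 8'.

If x > 8, then x > 18.


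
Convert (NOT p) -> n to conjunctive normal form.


Step 1: Rewrite (¬p) → n as ¬(¬p) ∨ n.
Step 2: Eliminate any double negations (¬¬X = X).

p OR n


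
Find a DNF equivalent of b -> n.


Step 1: Rewrite b → n as ¬b ∨ n.

(NOT b) OR n


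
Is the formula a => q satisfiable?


Search for a satisfying assignment over {a, q}.
Try a=False, q=False: the formula evaluates to True.
A satisfying assignment exists.

Satisfiable.


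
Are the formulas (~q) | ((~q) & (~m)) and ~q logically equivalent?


Compare truth tables:
m | q | φ | ψ
-------------
False | False | True | True
True | False | True | True
False | True | False | False
True | True | False | False
The columns φ and ψ agree on every row.

Yes, they are logically equivalent.


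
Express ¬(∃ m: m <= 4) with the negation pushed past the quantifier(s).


¬(∀ x: φ) = ∃ x: ¬φ, and ¬(∃ x: φ) = ∀ x: ¬φ.
Apply to the existential statement.

∀ m: ¬(m <= 4)


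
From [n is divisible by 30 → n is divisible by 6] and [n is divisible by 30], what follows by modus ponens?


Modus ponens: from (P → Q) and P, infer Q.
P = 'n is divisible by 30' is asserted, and P → Q holds, so Q follows.

n is divisible by 6.


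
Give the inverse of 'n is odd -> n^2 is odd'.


The inverse of (P → Q) is (¬P → ¬Q). It is equivalent to the converse, not to the original.
Here P = 'n is odd' and Q = 'n^2 is odd'.

If not (n is odd), then not (n^2 is odd).


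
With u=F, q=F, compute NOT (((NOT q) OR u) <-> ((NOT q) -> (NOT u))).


Substitute u=F, q=F:
NOT q = T
(NOT q) OR u = T OR F = T
NOT q = T
NOT u = T
(NOT q) -> (NOT u) = T -> T = T
((NOT q) OR u) <-> ((NOT q) -> (NOT u)) = T <-> T = T
NOT (((NOT q) OR u) <-> ((NOT q) -> (NOT u))) = F

F


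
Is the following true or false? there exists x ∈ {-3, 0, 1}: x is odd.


Evaluate the predicate on each element: -3:T, 0:F, 1:T.
Witness x = -3 satisfies the predicate.

T


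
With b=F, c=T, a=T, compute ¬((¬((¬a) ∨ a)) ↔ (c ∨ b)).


Substitute b=F, c=T, a=T:
¬a = F
(¬a) ∨ a = F ∨ T = T
¬((¬a) ∨ a) = F
c ∨ b = T ∨ F = T
(¬((¬a) ∨ a)) ↔ (c ∨ b) = F ↔ T = F
¬((¬((¬a) ∨ a)) ↔ (c ∨ b)) = T

T


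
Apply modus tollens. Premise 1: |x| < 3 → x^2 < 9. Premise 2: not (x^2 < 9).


Modus tollens: from (P → Q) and ¬Q, infer ¬P.
Q = 'x^2 < 9' is denied; since P → Q, P must also fail.

Not (|x| < 3).


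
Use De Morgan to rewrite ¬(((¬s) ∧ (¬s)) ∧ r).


De Morgan: the negation of a conjunction is the disjunction of the negations.
Distribute ¬ across ∧, flipping it to ∨, and negate each literal.

(s ∨ s) ∨ (¬r)


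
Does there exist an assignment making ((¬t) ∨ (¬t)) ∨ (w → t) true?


Search for a satisfying assignment over {t, w}.
Try t=F, w=F: the formula evaluates to T.
A satisfying assignment exists.

Satisfiable.


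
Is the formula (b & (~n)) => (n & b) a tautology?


Build the truth table over {b, n}:
b | n | φ
---------
False | False | True
True | False | False
False | True | True
True | True | True
Counterexample at row 2: with b=True, n=False, the formula is False.

No, it is not a tautology.


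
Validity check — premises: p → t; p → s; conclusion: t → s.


This is (no valid rule). There exist truth assignments where the premises are all true but the conclusion is false.

Invalid.


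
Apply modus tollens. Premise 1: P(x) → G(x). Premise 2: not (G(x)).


Modus tollens: from (P → Q) and ¬Q, infer ¬P.
Q = 'G(x)' is denied; since P → Q, P must also fail.

Not (P(x)).


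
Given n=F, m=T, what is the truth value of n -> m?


Implication is false only when antecedent is true and consequent is false.
Substitute: n=F, m=T.
F -> T evaluates to T.

T


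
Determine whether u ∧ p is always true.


Build the truth table over {p, u}:
p | u | φ
---------
F | F | F
T | F | F
F | T | F
T | T | T
Counterexample at row 1: with p=F, u=F, the formula is F.

No, it is not a tautology.


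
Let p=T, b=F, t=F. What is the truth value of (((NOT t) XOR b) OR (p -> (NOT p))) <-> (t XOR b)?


Substitute p=T, b=F, t=F:
NOT t = T
(NOT t) XOR b = T XOR F = T
NOT p = F
p -> (NOT p) = T -> F = F
((NOT t) XOR b) OR (p -> (NOT p)) = T OR F = T
t XOR b = F XOR F = F
(((NOT t) XOR b) OR (p -> (NOT p))) <-> (t XOR b) = T <-> F = F

F


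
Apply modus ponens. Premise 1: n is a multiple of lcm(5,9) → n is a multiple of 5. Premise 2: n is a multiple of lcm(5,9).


Modus ponens: from (P → Q) and P, infer Q.
P = 'n is a multiple of lcm(5,9)' is asserted, and P → Q holds, so Q follows.

n is a multiple of 5.


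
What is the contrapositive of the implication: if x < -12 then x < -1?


The contrapositive of (P → Q) is (¬Q → ¬P); it is logically equivalent to the original.
Here P = 'x < -12' and Q = 'x < -1'.

If not (x < -1), then not (x < -12).


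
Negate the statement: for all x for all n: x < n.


Negation flips each quantifier (∀↔∃) and negates the inner predicate.
¬(for all x for all n: φ) = there exists x there exists n: ¬φ.

there exists x there exists n: NOT(x < n)


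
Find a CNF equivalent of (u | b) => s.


Step 1: Rewrite as ¬(u ∨ b) ∨ s = (¬u ∧ ¬b) ∨ s.
Step 2: Distribute ∨ over ∧.

((~u) | s) & ((~b) | s)


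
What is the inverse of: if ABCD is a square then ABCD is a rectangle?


The inverse of (P → Q) is (¬P → ¬Q). It is equivalent to the converse, not to the original.
Here P = 'ABCD is a square' and Q = 'ABCD is a rectangle'.

If not (ABCD is a square), then not (ABCD is a rectangle).


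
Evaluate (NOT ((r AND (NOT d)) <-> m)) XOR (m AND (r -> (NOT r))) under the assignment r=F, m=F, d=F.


Substitute r=F, m=F, d=F:
NOT d = T
r AND (NOT d) = F AND T = F
(r AND (NOT d)) <-> m = F <-> F = T
NOT ((r AND (NOT d)) <-> m) = F
NOT r = T
r -> (NOT r) = F -> T = T
m AND (r -> (NOT r)) = F AND T = F
(NOT ((r AND (NOT d)) <-> m)) XOR (m AND (r -> (NOT r))) = F XOR F = F

F


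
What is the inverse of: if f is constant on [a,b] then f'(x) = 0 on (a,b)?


The inverse of (P → Q) is (¬P → ¬Q). It is equivalent to the converse, not to the original.
Here P = 'f is constant on [a,b]' and Q = 'f'(x) = 0 on (a,b)'.

If not (f is constant on [a,b]), then not (f'(x) = 0 on (a,b)).


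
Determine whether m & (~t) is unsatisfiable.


Truth table over {m, t}:
m | t | φ
---------
False | False | False
True | False | True
False | True | False
True | True | False
Satisfying assignment at row 2: m=True, t=False gives True.

No, it is not a contradiction.


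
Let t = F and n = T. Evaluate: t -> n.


Implication is false only when antecedent is true and consequent is false.
Substitute: t=F, n=T.
F -> T evaluates to T.

T


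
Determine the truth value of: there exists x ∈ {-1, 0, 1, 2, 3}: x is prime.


Evaluate the predicate on each element: -1:F, 0:F, 1:F, 2:T, 3:T.
Witness x = 2 satisfies the predicate.

T


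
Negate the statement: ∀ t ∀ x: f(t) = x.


Negation flips each quantifier (∀↔∃) and negates the inner predicate.
¬(∀ t ∀ x: φ) = ∃ t ∃ x: ¬φ.

∃ t ∃ x: ¬(f(t) = x)


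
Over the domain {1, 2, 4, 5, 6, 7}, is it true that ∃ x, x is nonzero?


Evaluate the predicate on each element: 1:T, 2:T, 4:T, 5:T, 6:T, 7:T.
Witness x = 1 satisfies the predicate.

T


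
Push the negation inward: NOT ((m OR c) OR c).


De Morgan: the negation of a disjunction is the conjunction of the negations.
Distribute NOT across OR, flipping it to AND, and negate each literal.

((NOT m) AND (NOT c)) AND (NOT c)


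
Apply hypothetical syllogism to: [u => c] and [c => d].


Hypothetical syllogism: from (P → Q) and (Q → R), infer (P → R).
Chain the two implications through the shared middle term 'c'.

u => d


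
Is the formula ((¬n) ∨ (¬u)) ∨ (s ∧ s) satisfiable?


Search for a satisfying assignment over {n, s, u}.
Try n=F, s=F, u=F: the formula evaluates to T.
A satisfying assignment exists.

Satisfiable.


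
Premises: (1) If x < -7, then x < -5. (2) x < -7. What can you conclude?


Modus ponens: from (P → Q) and P, infer Q.
P = 'x < -7' is asserted, and P → Q holds, so Q follows.

x < -5.


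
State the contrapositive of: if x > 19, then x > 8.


The contrapositive of (P → Q) is (¬Q → ¬P); it is logically equivalent to the original.
Here P = 'x > 19' and Q = 'x > 8'.

If not (x > 8), then not (x > 19).


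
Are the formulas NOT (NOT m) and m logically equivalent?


Compare truth tables:
m | φ | ψ
---------
F | F | F
T | T | T
The columns φ and ψ agree on every row.

Yes, they are logically equivalent.


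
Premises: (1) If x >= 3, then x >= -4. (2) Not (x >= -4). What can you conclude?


Modus tollens: from (P → Q) and ¬Q, infer ¬P.
Q = 'x >= -4' is denied; since P → Q, P must also fail.

Not (x >= 3).


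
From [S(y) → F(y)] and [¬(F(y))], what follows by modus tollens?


Modus tollens: from (P → Q) and ¬Q, infer ¬P.
Q = 'F(y)' is denied; since P → Q, P must also fail.

Not (S(y)).


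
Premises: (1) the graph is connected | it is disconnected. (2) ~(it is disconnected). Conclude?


Disjunctive syllogism: from (P ∨ Q) and ¬P, infer Q.
One disjunct, 'it is disconnected', is ruled out; the other must hold.

the graph is connected


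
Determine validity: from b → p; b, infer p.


This matches the form of modus ponens: the conclusion follows in every model of the premises.

Valid.


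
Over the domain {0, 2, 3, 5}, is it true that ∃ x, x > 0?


Evaluate the predicate on each element: 0:F, 2:T, 3:T, 5:T.
Witness x = 2 satisfies the predicate.

T


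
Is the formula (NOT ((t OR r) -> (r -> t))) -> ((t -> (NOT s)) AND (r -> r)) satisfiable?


Search for a satisfying assignment over {r, s, t}.
Try r=F, s=F, t=F: the formula evaluates to T.
A satisfying assignment exists.

Satisfiable.


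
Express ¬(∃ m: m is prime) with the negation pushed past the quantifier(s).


¬(∀ x: φ) = ∃ x: ¬φ, and ¬(∃ x: φ) = ∀ x: ¬φ.
Apply to the existential statement.

∀ m: ¬(m is prime)


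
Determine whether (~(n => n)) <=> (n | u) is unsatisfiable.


Truth table over {n, u}:
n | u | φ
---------
False | False | True
True | False | False
False | True | False
True | True | False
Satisfying assignment at row 1: n=False, u=False gives True.

No, it is not a contradiction.


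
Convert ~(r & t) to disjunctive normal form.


Step 1: Apply De Morgan: ¬(r ∧ t) = ¬r ∨ ¬t.

(~r) | (~t)


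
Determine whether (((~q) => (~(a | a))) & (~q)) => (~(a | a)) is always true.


Build the truth table over {a, q}:
a | q | φ
---------
False | False | True
True | False | True
False | True | True
True | True | True
Every row evaluates to true.

Yes, it is a tautology.


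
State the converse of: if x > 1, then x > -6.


The converse of (P → Q) is (Q → P). It is not in general equivalent to the original.
Here P = 'x > 1' and Q = 'x > -6'.

If x > -6, then x > 1.


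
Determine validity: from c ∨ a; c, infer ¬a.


This is affirming a disjunct (fallacy). There exist truth assignments where the premises are all true but the conclusion is false.

Invalid.


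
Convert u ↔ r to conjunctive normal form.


Step 1: Rewrite u ↔ r as (u → r) ∧ (r → u).
Step 2: Rewrite each implication as a disjunction.

((¬u) ∨ r) ∧ ((¬r) ∨ u)


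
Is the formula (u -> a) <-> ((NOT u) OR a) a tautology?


Build the truth table over {a, u}:
a | u | φ
---------
F | F | T
T | F | T
F | T | T
T | T | T
Every row evaluates to true.

Yes, it is a tautology.


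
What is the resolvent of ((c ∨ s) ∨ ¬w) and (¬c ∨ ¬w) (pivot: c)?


The clauses contain complementary literals c and ¬c.
Resolution eliminates this pair and disjoins the remaining literals (merging duplicates).

(s ∨ ¬w)


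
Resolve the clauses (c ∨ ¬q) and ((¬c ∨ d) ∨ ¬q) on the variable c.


The clauses contain complementary literals c and ¬c.
Resolution eliminates this pair and disjoins the remaining literals (merging duplicates).

(¬q ∨ d)


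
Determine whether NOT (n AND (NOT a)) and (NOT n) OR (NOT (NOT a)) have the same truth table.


Compare truth tables:
a | n | φ | ψ
-------------
F | F | T | T
T | F | T | T
F | T | F | F
T | T | T | T
The columns φ and ψ agree on every row.

Yes, they are logically equivalent.


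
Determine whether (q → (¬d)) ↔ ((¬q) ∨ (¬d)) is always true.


Build the truth table over {d, q}:
d | q | φ
---------
F | F | T
T | F | T
F | T | T
T | T | T
Every row evaluates to true.

Yes, it is a tautology.


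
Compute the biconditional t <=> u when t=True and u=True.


Biconditional is true when both operands have the same truth value.
Substitute: t=True, u=True.
True <=> True evaluates to True.

True


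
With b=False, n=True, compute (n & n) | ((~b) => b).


Substitute b=False, n=True:
n & n = True & True = True
~b = True
(~b) => b = True => False = False
(n & n) | ((~b) => b) = True | False = True

True


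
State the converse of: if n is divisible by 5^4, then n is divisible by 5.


The converse of (P → Q) is (Q → P). It is not in general equivalent to the original.
Here P = 'n is divisible by 5^4' and Q = 'n is divisible by 5'.

If n is divisible by 5, then n is divisible by 5^4.


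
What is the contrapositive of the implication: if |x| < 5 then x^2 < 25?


The contrapositive of (P → Q) is (¬Q → ¬P); it is logically equivalent to the original.
Here P = '|x| < 5' and Q = 'x^2 < 25'.

If not (x^2 < 25), then not (|x| < 5).


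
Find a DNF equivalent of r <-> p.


Step 1: r ↔ p is true exactly when both agree: (r ∧ p) ∨ (¬r ∧ ¬p).

(r AND p) OR ((NOT r) AND (NOT p))


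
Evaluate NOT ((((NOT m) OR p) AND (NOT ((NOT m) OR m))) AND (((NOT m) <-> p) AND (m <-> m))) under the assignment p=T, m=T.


Substitute p=T, m=T:
… (earlier sub-steps elided)
NOT m = F
(NOT m) OR m = F OR T = T
NOT ((NOT m) OR m) = F
((NOT m) OR p) AND (NOT ((NOT m) OR m)) = T AND F = F
NOT m = F
(NOT m) <-> p = F <-> T = F
m <-> m = T <-> T = T
((NOT m) <-> p) AND (m <-> m) = F AND T = F
(((NOT m) OR p) AND (NOT ((NOT m) OR m))) AND (((NOT m) <-> p) AND (m <-> m)) = F AND F = F
NOT ((((NOT m) OR p) AND (NOT ((NOT m) OR m))) AND (((NOT m) <-> p) AND (m <-> m))) = T

T


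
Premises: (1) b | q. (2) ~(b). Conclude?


Disjunctive syllogism: from (P ∨ Q) and ¬P, infer Q.
One disjunct, 'b', is ruled out; the other must hold.

q


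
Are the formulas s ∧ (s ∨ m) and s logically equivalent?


Compare truth tables:
m | s | φ | ψ
-------------
F | F | F | F
T | F | F | F
F | T | T | T
T | T | T | T
The columns φ and ψ agree on every row.

Yes, they are logically equivalent.


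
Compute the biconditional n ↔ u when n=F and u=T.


Biconditional is true when both operands have the same truth value.
Substitute: n=F, u=T.
F ↔ T evaluates to F.

F


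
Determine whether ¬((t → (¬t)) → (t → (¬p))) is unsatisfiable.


Truth table over {p, t}:
p | t | φ
---------
F | F | F
T | F | F
F | T | F
T | T | F
Every row is false.

Yes, it is a contradiction.


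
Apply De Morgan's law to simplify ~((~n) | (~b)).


De Morgan: the negation of a disjunction is the conjunction of the negations.
Distribute ~ across |, flipping it to &, and negate each literal.

n & b


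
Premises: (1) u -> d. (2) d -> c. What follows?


Hypothetical syllogism: from (P → Q) and (Q → R), infer (P → R).
Chain the two implications through the shared middle term 'd'.

u -> c


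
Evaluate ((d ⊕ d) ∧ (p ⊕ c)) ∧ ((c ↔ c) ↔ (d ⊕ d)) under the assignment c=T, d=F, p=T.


Substitute c=T, d=F, p=T:
d ⊕ d = F ⊕ F = F
p ⊕ c = T ⊕ T = F
(d ⊕ d) ∧ (p ⊕ c) = F ∧ F = F
c ↔ c = T ↔ T = T
d ⊕ d = F ⊕ F = F
(c ↔ c) ↔ (d ⊕ d) = T ↔ F = F
((d ⊕ d) ∧ (p ⊕ c)) ∧ ((c ↔ c) ↔ (d ⊕ d)) = F ∧ F = F

F


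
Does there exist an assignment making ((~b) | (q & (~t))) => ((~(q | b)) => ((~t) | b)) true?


Search for a satisfying assignment over {b, q, t}.
Try b=False, q=False, t=False: the formula evaluates to True.
A satisfying assignment exists.

Satisfiable.


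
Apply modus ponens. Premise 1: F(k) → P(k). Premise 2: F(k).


Modus ponens: from (P → Q) and P, infer Q.
P = 'F(k)' is asserted, and P → Q holds, so Q follows.

P(k).


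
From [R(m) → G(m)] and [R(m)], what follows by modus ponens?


Modus ponens: from (P → Q) and P, infer Q.
P = 'R(m)' is asserted, and P → Q holds, so Q follows.

G(m).


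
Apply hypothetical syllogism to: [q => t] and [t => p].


Hypothetical syllogism: from (P → Q) and (Q → R), infer (P → R).
Chain the two implications through the shared middle term 't'.

q => p


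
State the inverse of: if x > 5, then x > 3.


The inverse of (P → Q) is (¬P → ¬Q). It is equivalent to the converse, not to the original.
Here P = 'x > 5' and Q = 'x > 3'.

If not (x > 5), then not (x > 3).


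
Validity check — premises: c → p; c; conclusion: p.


This matches the form of modus ponens: the conclusion follows in every model of the premises.

Valid.


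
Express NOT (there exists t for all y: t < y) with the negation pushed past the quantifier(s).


Negation flips each quantifier (∀↔∃) and negates the inner predicate.
¬(there exists t for all y: φ) = for all t there exists y: ¬φ.

for all t there exists y: NOT(t < y)


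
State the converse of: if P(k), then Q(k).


The converse of (P → Q) is (Q → P). It is not in general equivalent to the original.
Here P = 'P(k)' and Q = 'Q(k)'.

If Q(k), then P(k).


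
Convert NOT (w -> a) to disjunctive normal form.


Step 1: Rewrite implication then negate: ¬(¬w ∨ a) = w ∧ ¬a.

w AND (NOT a)


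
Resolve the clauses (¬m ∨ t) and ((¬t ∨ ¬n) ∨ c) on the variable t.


The clauses contain complementary literals t and ¬t.
Resolution eliminates this pair and disjoins the remaining literals (merging duplicates).

((¬m ∨ ¬n) ∨ c)


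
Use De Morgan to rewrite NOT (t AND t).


De Morgan: the negation of a conjunction is the disjunction of the negations.
Distribute NOT across AND, flipping it to OR, and negate each literal.

(NOT t) OR (NOT t)


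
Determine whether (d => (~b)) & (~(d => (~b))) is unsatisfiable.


Truth table over {b, d}:
b | d | φ
---------
False | False | False
True | False | False
False | True | False
True | True | False
Every row is false.

Yes, it is a contradiction.


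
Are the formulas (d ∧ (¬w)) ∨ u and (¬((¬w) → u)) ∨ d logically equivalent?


Compare truth tables:
d | u | w | φ | ψ
-----------------
F | F | F | F | T
T | F | F | T | T
F | T | F | T | F
T | T | F | T | T
F | F | T | F | F
T | F | T | F | T
F | T | T | T | F
T | T | T | T | T
They differ at row 1 (d=F, u=F, w=F): φ=F but ψ=T.

No, they are not logically equivalent.


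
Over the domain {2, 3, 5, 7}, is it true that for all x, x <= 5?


Evaluate the predicate on each element: 2:T, 3:T, 5:T, 7:F.
Counterexample x = 7 fails the predicate.

F


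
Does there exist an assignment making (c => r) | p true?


Search for a satisfying assignment over {c, p, r}.
Try c=False, p=False, r=False: the formula evaluates to True.
A satisfying assignment exists.

Satisfiable.


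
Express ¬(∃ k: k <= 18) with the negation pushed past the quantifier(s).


¬(∀ x: φ) = ∃ x: ¬φ, and ¬(∃ x: φ) = ∀ x: ¬φ.
Apply to the existential statement.

∀ k: ¬(k <= 18)


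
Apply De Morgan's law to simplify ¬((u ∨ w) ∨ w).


De Morgan: the negation of a disjunction is the conjunction of the negations.
Distribute ¬ across ∨, flipping it to ∧, and negate each literal.

((¬u) ∧ (¬w)) ∧ (¬w)


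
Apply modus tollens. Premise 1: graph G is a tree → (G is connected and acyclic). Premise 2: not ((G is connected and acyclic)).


Modus tollens: from (P → Q) and ¬Q, infer ¬P.
Q = '(G is connected and acyclic)' is denied; since P → Q, P must also fail.

Not (graph G is a tree).


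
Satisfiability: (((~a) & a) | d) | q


Search for a satisfying assignment over {a, d, q}.
Try a=False, d=True, q=False: the formula evaluates to True.
A satisfying assignment exists.

Satisfiable.


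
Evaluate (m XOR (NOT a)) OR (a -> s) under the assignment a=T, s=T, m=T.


Substitute a=T, s=T, m=T:
NOT a = F
m XOR (NOT a) = T XOR F = T
a -> s = T -> T = T
(m XOR (NOT a)) OR (a -> s) = T OR T = T

T


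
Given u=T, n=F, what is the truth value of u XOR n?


Exclusive or is true when exactly one operand is true.
Substitute: u=T, n=F.
T XOR F evaluates to T.

T


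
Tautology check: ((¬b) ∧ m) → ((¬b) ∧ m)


Build the truth table over {b, m}:
b | m | φ
---------
F | F | T
T | F | T
F | T | T
T | T | T
Every row evaluates to true.

Yes, it is a tautology.


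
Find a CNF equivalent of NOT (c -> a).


Step 1: Rewrite c → a as ¬c ∨ a.
Step 2: Negate: ¬(¬c ∨ a) = c ∧ ¬a (De Morgan + double negation).

c AND (NOT a)


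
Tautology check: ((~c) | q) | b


Build the truth table over {b, c, q}:
b | c | q | φ
-------------
False | False | False | True
True | False | False | True
False | True | False | False
True | True | False | True
False | False | True | True
True | False | True | True
False | True | True | True
True | True | True | True
Counterexample at row 3: with b=False, c=True, q=False, the formula is False.

No, it is not a tautology.


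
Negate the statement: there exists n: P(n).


¬(for all x: φ) = there exists x: ¬φ, and ¬(there exists x: φ) = for all x: ¬φ.
Apply to the existential statement.

for all n: NOT(P(n))


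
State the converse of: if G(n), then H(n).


The converse of (P → Q) is (Q → P). It is not in general equivalent to the original.
Here P = 'G(n)' and Q = 'H(n)'.

If H(n), then G(n).


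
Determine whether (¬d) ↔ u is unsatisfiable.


Truth table over {d, u}:
d | u | φ
---------
F | F | F
T | F | T
F | T | T
T | T | F
Satisfying assignment at row 2: d=T, u=F gives T.

No, it is not a contradiction.


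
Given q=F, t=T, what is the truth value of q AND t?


Conjunction is true only when both operands are true.
Substitute: q=F, t=T.
F AND T evaluates to F.

F


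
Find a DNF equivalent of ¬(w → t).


Step 1: Rewrite implication then negate: ¬(¬w ∨ t) = w ∧ ¬t.

w ∧ (¬t)


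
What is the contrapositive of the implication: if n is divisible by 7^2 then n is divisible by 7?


The contrapositive of (P → Q) is (¬Q → ¬P); it is logically equivalent to the original.
Here P = 'n is divisible by 7^2' and Q = 'n is divisible by 7'.

If not (n is divisible by 7), then not (n is divisible by 7^2).


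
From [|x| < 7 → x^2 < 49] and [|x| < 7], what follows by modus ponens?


Modus ponens: from (P → Q) and P, infer Q.
P = '|x| < 7' is asserted, and P → Q holds, so Q follows.

x^2 < 49.


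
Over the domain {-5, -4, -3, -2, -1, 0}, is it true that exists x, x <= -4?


Evaluate the predicate on each element: -5:True, -4:True, -3:False, -2:False, -1:False, 0:False.
Witness x = -5 satisfies the predicate.

True


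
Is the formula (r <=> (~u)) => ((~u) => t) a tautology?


Build the truth table over {r, t, u}:
r | t | u | φ
-------------
False | False | False | True
True | False | False | False
False | True | False | True
True | True | False | True
False | False | True | True
True | False | True | True
False | True | True | True
True | True | True | True
Counterexample at row 2: with r=True, t=False, u=False, the formula is False.

No, it is not a tautology.


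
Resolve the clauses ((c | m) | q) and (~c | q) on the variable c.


The clauses contain complementary literals c and ~c.
Resolution eliminates this pair and disjoins the remaining literals (merging duplicates).

(q | m)


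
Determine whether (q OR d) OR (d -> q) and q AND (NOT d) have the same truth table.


Compare truth tables:
d | q | φ | ψ
-------------
F | F | T | F
T | F | T | F
F | T | T | T
T | T | T | F
They differ at row 1 (d=F, q=F): φ=T but ψ=F.

No, they are not logically equivalent.


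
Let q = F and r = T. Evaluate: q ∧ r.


Conjunction is true only when both operands are true.
Substitute: q=F, r=T.
F ∧ T evaluates to F.

F


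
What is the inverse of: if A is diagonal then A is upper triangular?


The inverse of (P → Q) is (¬P → ¬Q). It is equivalent to the converse, not to the original.
Here P = 'A is diagonal' and Q = 'A is upper triangular'.

If not (A is diagonal), then not (A is upper triangular).
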